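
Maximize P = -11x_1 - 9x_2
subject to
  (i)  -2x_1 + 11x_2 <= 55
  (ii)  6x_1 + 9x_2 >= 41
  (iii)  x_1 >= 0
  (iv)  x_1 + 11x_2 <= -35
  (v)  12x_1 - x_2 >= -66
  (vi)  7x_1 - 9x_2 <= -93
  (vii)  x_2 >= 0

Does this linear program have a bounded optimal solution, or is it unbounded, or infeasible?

The boundaries 7x_1 - 9x_2 = -93 and x_2 = 0 meet at (-93/7, 0), but that point violates 6x_1 + 9x_2 ≥ 41. Every candidate vertex is excluded by some other constraint, so the feasible region is empty.

infeasible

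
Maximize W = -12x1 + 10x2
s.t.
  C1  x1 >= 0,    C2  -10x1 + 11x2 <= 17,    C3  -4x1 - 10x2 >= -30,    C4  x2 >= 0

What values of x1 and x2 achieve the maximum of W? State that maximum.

x1 = 0, x2 = 17/11, maximum W = 170/11

Vertices and W = -12x1 + 10x2:
  (0, 17/11) → W = 170/11
  (0, 0) → W = 0
  (10/9, 23/9) → W = 110/9
  (15/2, 0) → W = -90

The binding constraints are x1 = 0 and -10x1 + 11x2 = 17.
Solving simultaneously gives x1 = 0, x2 = 17/11.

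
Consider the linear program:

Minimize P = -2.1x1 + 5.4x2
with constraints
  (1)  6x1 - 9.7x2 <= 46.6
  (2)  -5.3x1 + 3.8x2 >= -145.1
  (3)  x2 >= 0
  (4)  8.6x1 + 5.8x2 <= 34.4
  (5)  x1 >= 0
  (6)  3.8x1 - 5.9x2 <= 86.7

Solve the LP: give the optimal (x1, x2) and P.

x1 = 4, x2 = 0, minimum P = -8.4

Feasible corners and P = -2.1x1 + 5.4x2:
  (4, 0) → P = -42/5
  (0, 0) → P = 0
  (0, 172/29) → P = 4644/145

At the optimal vertex, x2 = 0 and 8.6x1 + 5.8x2 = 34.4.
Solving simultaneously gives x1 = 4, x2 = 0.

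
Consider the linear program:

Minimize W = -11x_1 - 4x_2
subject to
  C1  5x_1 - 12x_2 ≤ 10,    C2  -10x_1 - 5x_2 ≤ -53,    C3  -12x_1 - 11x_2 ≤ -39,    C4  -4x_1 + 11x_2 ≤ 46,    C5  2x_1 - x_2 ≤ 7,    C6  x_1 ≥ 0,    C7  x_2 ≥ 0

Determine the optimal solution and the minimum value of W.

Vertices and W = -11x_1 - 4x_2:
  (353/130, 336/65) → W = -6571/130
  (22/5, 9/5) → W = -278/5
  (41/6, 20/3) → W = -611/6

At the optimal vertex, -4x_1 + 11x_2 = 46 and 2x_1 - x_2 = 7.
Solving simultaneously gives x_1 = 41/6, x_2 = 20/3.

x_1 = 41/6, x_2 = 20/3, minimum W = -611/6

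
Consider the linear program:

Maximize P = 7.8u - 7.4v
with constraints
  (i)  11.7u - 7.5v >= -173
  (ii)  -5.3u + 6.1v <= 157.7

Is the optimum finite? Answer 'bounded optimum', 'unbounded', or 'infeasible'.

From the feasible point (12745/3162, 92819/3162), moving in the direction (-7.5, -11.7) keeps every constraint satisfied while P increases without bound.

unbounded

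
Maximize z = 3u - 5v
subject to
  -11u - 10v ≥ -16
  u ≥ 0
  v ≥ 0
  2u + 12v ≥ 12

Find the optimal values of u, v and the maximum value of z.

Extreme points and z = 3u - 5v:
  (0, 8/5) → z = -8
  (9/14, 25/28) → z = -71/28
  (0, 1) → z = -5

The optimum lies where -11u - 10v = -16 and 2u + 12v = 12.
Solving simultaneously gives u = 9/14, v = 25/28.

u = 9/14, v = 25/28, maximum z = -71/28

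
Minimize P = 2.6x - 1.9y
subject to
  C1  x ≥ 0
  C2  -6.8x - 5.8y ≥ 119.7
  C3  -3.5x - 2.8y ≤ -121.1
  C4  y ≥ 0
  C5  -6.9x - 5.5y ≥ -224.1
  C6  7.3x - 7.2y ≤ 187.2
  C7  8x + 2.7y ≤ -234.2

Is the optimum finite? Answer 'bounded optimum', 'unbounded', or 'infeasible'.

The boundaries 7.3x - 7.2y = 187.2 and 8x + 2.7y = -234.2 meet at (-13120/859, -320726/7731), but that point violates x ≥ 0. Every candidate vertex is excluded by some other constraint, so the feasible region is empty.

infeasible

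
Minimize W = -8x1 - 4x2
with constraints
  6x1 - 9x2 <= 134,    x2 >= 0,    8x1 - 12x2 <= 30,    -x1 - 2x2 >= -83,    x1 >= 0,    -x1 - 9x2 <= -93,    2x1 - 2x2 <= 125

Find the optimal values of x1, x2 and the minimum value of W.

x1 = 264/7, x2 = 317/14, minimum W = -2746/7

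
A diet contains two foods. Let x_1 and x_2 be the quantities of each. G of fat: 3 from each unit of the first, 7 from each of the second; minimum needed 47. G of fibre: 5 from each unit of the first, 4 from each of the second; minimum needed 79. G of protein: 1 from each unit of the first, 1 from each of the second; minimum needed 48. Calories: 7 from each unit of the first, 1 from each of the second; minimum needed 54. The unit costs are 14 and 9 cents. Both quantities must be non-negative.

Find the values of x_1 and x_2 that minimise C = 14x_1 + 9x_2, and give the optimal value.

Feasible corners and C = 14x_1 + 9x_2:
  (0, 54) → C = 486
  (48, 0) → C = 672
  (1, 47) → C = 437
The feasible region is unbounded (it extends along (0, 1), (1, 0)), but C strictly increases along every unbounded feasible direction, so there is no improving ray and the minimum is attained at a vertex.

x_1 = 1, x_2 = 47, minimum C = 437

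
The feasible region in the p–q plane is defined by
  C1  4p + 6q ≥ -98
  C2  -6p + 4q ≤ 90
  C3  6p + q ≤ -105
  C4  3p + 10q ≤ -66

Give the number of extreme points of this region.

Of the 6 pairwise boundary intersections, those satisfying every inequality are:
  (-233/13, -57/13)
  (-133/8, -21/4)
  (-17, -3)

3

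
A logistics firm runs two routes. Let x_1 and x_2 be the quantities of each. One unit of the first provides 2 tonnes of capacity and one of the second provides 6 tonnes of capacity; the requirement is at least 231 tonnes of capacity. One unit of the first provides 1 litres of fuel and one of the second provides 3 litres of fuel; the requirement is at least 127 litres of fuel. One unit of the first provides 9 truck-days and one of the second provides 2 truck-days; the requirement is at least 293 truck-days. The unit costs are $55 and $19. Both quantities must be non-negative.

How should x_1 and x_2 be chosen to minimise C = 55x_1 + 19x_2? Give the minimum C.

x_1 = 25, x_2 = 34, minimum C = 2021

The feasible region is unbounded (it extends along (0, 1), (1, 0)), but C strictly increases along every unbounded feasible direction, so there is no improving ray and the minimum is attained at a vertex.

At the optimal vertex, x_1 + 3x_2 = 127 and 9x_1 + 2x_2 = 293.
Solving simultaneously gives x_1 = 25, x_2 = 34.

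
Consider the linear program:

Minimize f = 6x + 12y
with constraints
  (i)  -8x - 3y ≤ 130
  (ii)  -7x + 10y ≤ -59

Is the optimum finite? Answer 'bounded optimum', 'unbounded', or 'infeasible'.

From the feasible point (-1123/101, -1382/101), moving in the direction (3, -8) keeps every constraint satisfied while f decreases without bound.

unbounded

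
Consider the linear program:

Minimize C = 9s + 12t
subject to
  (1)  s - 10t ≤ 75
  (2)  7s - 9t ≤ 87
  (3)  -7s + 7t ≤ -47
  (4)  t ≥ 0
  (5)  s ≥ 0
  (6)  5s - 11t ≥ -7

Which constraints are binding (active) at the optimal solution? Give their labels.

(3) and (4)

Vertices and C = 9s + 12t:
  (87/7, 0) → C = 783/7
  (255/8, 121/8) → C = 3747/8
  (47/7, 0) → C = 423/7
  (283/21, 142/21) → C = 1417/7

The minimum is at (47/7, 0). Substituting into each constraint, equality holds for (3) and (4); the remaining constraints have slack.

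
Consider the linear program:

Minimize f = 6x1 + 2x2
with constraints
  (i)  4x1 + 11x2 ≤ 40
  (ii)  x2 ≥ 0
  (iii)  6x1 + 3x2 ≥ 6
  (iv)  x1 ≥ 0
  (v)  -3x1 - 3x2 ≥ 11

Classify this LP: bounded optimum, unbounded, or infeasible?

infeasible

The boundaries 4x1 + 11x2 = 40 and x2 = 0 meet at (10, 0), but that point violates -3x1 - 3x2 ≥ 11. Every candidate vertex is excluded by some other constraint, so the feasible region is empty.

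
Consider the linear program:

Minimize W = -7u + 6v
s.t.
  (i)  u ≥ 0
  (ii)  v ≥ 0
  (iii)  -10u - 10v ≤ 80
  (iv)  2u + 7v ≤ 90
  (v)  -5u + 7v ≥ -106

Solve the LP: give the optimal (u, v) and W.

u = 28, v = 34/7, minimum W = -1168/7

Corner points and W = -7u + 6v:
  (0, 0) → W = 0
  (0, 90/7) → W = 540/7
  (106/5, 0) → W = -742/5
  (28, 34/7) → W = -1168/7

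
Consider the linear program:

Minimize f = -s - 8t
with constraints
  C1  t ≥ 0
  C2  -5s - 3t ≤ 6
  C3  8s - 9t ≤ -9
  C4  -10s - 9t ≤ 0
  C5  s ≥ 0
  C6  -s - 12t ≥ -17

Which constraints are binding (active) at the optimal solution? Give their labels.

C3 and C6

Corner points and f = -s - 8t:
  (0, 1) → f = -8
  (3/7, 29/21) → f = -241/21
  (0, 17/12) → f = -34/3

The minimum is at (3/7, 29/21). Substituting into each constraint, equality holds for C3 and C6; the remaining constraints have slack.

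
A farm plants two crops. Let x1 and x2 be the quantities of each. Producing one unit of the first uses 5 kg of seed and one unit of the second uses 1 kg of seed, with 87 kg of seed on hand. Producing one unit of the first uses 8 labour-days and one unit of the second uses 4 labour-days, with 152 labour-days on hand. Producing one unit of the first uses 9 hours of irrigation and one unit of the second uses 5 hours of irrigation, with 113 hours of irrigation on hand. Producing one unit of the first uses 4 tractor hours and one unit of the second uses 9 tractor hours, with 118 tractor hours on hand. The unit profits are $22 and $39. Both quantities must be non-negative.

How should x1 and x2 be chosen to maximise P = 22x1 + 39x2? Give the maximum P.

Feasible corners and P = 22x1 + 39x2:
  (0, 0) → P = 0
  (0, 118/9) → P = 1534/3
  (113/9, 0) → P = 2486/9
  (7, 10) → P = 544

At the optimal vertex, 9x1 + 5x2 = 113 and 4x1 + 9x2 = 118.
Solving simultaneously gives x1 = 7, x2 = 10.

x1 = 7, x2 = 10, maximum P = 544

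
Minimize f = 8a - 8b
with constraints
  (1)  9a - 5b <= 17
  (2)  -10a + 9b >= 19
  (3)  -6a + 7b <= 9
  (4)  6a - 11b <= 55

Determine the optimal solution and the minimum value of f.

Corner points and f = 8a - 8b:
  (-13/4, -3/2) → f = -14
  (-88/7, -83/7) → f = -40/7
  (-121/6, -16) → f = -100/3

The optimum lies where -6a + 7b = 9 and 6a - 11b = 55.
Solving simultaneously gives a = -121/6, b = -16.

a = -121/6, b = -16, minimum f = -100/3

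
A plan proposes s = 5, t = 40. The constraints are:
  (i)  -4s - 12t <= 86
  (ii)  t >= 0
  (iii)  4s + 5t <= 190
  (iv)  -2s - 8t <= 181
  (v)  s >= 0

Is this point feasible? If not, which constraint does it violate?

not feasible — violates (iii)

Constraint (iii): 4s + 5t = 220, which is not ≤ 190. All other constraints are satisfied.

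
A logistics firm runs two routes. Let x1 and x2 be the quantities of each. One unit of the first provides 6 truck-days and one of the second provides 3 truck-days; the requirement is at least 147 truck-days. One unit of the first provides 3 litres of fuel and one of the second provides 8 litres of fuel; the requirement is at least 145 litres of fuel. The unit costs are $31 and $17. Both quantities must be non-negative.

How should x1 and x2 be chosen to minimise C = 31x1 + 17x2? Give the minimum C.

x1 = 19, x2 = 11, minimum C = 776

Corner points and C = 31x1 + 17x2:
  (0, 49) → C = 833
  (145/3, 0) → C = 4495/3
  (19, 11) → C = 776
The feasible region is unbounded (it extends along (0, 1), (1, 0)), but C strictly increases along every unbounded feasible direction, so there is no improving ray and the minimum is attained at a vertex.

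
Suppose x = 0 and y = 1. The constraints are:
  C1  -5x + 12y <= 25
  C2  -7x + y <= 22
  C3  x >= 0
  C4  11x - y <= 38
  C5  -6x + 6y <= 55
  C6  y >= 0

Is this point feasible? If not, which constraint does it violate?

feasible

C1: 12 ≤ 25 ✓
C2: 1 ≤ 22 ✓
C3: 0 ≥ 0 ✓
C4: -1 ≤ 38 ✓
C5: 6 ≤ 55 ✓
C6: 1 ≥ 0 ✓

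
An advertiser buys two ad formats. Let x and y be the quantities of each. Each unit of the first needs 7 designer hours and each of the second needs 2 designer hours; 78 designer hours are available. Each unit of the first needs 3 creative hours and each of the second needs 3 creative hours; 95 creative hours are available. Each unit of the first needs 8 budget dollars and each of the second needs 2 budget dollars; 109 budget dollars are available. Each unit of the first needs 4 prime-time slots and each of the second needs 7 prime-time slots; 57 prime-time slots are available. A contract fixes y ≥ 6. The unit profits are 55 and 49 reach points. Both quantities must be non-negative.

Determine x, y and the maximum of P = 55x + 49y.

x = 15/4, y = 6, maximum P = 2001/4

Feasible corners and P = 55x + 49y:
  (0, 57/7) → P = 399
  (0, 6) → P = 294
  (15/4, 6) → P = 2001/4

The binding constraints are 4x + 7y = 57 and y = 6.
Solving simultaneously gives x = 15/4, y = 6.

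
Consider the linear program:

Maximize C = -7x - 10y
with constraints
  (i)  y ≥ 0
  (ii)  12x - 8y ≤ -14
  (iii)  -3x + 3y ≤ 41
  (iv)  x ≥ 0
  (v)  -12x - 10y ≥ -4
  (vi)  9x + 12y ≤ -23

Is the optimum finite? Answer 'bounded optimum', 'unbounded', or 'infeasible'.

The boundaries y = 0 and -3x + 3y = 41 meet at (-41/3, 0), but that point violates x ≥ 0. Every candidate vertex is excluded by some other constraint, so the feasible region is empty.

infeasible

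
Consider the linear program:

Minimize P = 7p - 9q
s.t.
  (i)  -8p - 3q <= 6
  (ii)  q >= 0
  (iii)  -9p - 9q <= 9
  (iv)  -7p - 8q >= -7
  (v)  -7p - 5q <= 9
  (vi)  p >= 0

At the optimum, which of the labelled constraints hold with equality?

Extreme points and P = 7p - 9q:
  (1, 0) → P = 7
  (0, 0) → P = 0
  (0, 7/8) → P = -63/8

The minimum is at (0, 7/8). Substituting into each constraint, equality holds for (iv) and (vi); the remaining constraints have slack.

(iv) and (vi)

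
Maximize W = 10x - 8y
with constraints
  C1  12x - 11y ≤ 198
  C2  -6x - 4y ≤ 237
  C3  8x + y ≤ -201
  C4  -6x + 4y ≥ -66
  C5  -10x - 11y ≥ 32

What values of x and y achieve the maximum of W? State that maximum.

Feasible corners and W = 10x - 8y:
  (-567/26, -345/13) → W = -75/13
  (-2479/26, 1089/13) → W = -21107/13
  (-2179/78, 877/39) → W = -17911/39

At the optimal vertex, -6x - 4y = 237 and 8x + y = -201.
Solving simultaneously gives x = -567/26, y = -345/13.

x = -567/26, y = -345/13, maximum W = -75/13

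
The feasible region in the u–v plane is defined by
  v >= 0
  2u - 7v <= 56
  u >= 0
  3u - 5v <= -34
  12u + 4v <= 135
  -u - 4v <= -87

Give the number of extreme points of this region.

Of the 15 pairwise boundary intersections, those satisfying every inequality are:
  (0, 135/4)
  (0, 87/4)
  (48/11, 909/44)

3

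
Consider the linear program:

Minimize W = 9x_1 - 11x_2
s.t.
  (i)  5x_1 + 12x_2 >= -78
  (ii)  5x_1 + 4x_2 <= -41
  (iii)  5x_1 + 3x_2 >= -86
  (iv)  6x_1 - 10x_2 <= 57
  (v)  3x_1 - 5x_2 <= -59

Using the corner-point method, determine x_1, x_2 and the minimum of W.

Vertices and W = 9x_1 - 11x_2:
  (-221/5, 45) → W = -4464/5
  (-441/37, 172/37) → W = -5861/37
  (-607/34, 37/34) → W = -2935/17

x_1 = -221/5, x_2 = 45, minimum W = -4464/5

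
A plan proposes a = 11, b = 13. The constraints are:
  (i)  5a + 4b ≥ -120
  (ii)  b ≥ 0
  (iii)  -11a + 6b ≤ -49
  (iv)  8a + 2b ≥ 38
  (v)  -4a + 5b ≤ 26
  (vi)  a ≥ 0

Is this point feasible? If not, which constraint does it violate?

Constraint (iii): -11a + 6b = -43, which is not ≤ -49. All other constraints are satisfied.

not feasible — violates (iii)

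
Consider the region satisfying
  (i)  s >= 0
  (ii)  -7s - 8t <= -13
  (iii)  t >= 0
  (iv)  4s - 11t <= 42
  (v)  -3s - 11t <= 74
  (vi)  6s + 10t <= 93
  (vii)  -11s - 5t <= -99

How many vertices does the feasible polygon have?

Intersecting each pair of boundary lines and keeping only the points that satisfy every inequality leaves:
  (21/2, 0)
  (9, 0)
  (1443/106, 60/53)
  (105/16, 429/80)

4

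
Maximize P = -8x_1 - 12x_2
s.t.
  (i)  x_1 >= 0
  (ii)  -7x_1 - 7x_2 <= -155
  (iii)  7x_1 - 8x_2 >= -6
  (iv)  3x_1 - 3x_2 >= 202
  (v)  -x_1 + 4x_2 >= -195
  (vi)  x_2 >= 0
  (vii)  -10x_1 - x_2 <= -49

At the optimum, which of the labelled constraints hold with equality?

(iv) and (vi)

Corner points and P = -8x_1 - 12x_2:
  (1634/3, 1432/3) → P = -30256/3
  (202/3, 0) → P = -1616/3
  (195, 0) → P = -1560
The feasible region is unbounded (it extends along (4, 1), (8, 7)), but P strictly decreases along every unbounded feasible direction, so there is no improving ray and the maximum is attained at a vertex.

The maximum is at (202/3, 0). Substituting into each constraint, equality holds for (iv) and (vi); the remaining constraints have slack.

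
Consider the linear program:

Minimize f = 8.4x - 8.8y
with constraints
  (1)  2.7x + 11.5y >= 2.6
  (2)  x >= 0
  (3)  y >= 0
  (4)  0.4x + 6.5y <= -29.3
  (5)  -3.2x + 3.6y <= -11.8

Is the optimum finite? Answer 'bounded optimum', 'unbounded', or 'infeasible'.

infeasible

The boundaries 2.7x + 11.5y = 2.6 and 0.4x + 6.5y = -29.3 meet at (1011/37, -229/37), but that point violates y ≥ 0. Every candidate vertex is excluded by some other constraint, so the feasible region is empty.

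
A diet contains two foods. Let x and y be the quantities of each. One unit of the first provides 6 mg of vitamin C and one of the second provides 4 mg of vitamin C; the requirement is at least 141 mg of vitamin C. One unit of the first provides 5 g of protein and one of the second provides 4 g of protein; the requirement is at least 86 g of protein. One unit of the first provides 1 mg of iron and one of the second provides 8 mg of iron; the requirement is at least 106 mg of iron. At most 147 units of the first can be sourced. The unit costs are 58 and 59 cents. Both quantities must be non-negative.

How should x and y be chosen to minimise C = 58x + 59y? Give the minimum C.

Corner points and C = 58x + 59y:
  (0, 141/4) → C = 8319/4
  (106, 0) → C = 6148
  (147, 0) → C = 8526
  (16, 45/4) → C = 6367/4
The feasible region is unbounded (it extends along (0, 1)), but C strictly increases along every unbounded feasible direction, so there is no improving ray and the minimum is attained at a vertex.

The binding constraints are 6x + 4y = 141 and x + 8y = 106.
Solving simultaneously gives x = 16, y = 45/4.

x = 16, y = 45/4, minimum C = 6367/4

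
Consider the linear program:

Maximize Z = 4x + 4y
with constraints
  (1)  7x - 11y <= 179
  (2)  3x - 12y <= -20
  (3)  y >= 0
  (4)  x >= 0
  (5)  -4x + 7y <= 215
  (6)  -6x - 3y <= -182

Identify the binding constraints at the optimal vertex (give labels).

(1) and (5)

Feasible corners and Z = 4x + 4y:
  (2368/51, 677/51) → Z = 4060/17
  (3618/5, 2221/5) → Z = 23356/5
  (236/9, 74/9) → Z = 1240/9
  (629/54, 1009/27) → Z = 5294/27

The maximum is at (3618/5, 2221/5). Substituting into each constraint, equality holds for (1) and (5); the remaining constraints have slack.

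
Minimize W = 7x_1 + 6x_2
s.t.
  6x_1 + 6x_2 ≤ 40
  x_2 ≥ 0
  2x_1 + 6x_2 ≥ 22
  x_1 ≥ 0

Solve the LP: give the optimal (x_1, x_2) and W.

x_1 = 0, x_2 = 11/3, minimum W = 22

Corner points and W = 7x_1 + 6x_2:
  (9/2, 13/6) → W = 89/2
  (0, 20/3) → W = 40
  (0, 11/3) → W = 22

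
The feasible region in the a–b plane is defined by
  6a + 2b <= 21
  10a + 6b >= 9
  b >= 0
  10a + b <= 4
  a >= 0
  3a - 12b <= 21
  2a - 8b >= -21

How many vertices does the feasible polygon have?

4

Pairwise boundary intersections that survive every other constraint:
  (3/10, 1)
  (0, 3/2)
  (11/82, 109/41)
  (0, 21/8)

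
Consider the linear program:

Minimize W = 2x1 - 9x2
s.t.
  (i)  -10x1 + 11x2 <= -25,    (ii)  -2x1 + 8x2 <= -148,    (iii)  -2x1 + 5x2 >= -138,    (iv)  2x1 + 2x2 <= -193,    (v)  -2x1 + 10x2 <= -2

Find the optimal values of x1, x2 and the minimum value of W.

Vertices and W = 2x1 - 9x2:
  (-199/4, -95/2) → W = 328
  (-691/14, -330/7) → W = 2279/7
  (-689/14, -331/7) → W = 2290/7

The optimum lies where -10x1 + 11x2 = -25 and 2x1 + 2x2 = -193.
Solving simultaneously gives x1 = -691/14, x2 = -330/7.

x1 = -691/14, x2 = -330/7, minimum W = 2279/7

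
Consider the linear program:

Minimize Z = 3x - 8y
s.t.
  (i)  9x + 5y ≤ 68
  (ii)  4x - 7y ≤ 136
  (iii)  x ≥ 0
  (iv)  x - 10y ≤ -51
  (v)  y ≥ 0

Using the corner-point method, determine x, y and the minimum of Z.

x = 0, y = 68/5, minimum Z = -544/5

Vertices and Z = 3x - 8y:
  (0, 68/5) → Z = -544/5
  (85/19, 527/95) → Z = -2941/95
  (0, 51/10) → Z = -204/5

The binding constraints are 9x + 5y = 68 and x = 0.
Solving simultaneously gives x = 0, y = 68/5.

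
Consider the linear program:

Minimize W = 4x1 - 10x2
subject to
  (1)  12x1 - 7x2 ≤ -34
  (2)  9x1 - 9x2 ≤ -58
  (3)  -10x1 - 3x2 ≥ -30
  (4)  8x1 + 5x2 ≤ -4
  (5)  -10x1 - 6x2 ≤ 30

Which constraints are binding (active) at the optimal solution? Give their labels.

Vertices and W = 4x1 - 10x2:
  (-326/117, 428/117) → W = -5584/117
  (-103/24, 155/72) → W = -1393/36
  (-63, 100) → W = -1252

The minimum is at (-63, 100). Substituting into each constraint, equality holds for (4) and (5); the remaining constraints have slack.

(4) and (5)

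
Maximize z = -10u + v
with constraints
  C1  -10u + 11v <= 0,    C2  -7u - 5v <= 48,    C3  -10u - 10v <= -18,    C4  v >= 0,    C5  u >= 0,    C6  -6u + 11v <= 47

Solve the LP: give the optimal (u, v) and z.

Feasible corners and z = -10u + v:
  (33/35, 6/7) → z = -60/7
  (47/4, 235/22) → z = -1175/11
  (9/5, 0) → z = -18
The feasible region is unbounded (it extends along (11, 6), (1, 0)), but z strictly decreases along every unbounded feasible direction, so there is no improving ray and the maximum is attained at a vertex.

The optimum lies where -10u + 11v = 0 and -10u - 10v = -18.
Solving simultaneously gives u = 33/35, v = 6/7.

u = 33/35, v = 6/7, maximum z = -60/7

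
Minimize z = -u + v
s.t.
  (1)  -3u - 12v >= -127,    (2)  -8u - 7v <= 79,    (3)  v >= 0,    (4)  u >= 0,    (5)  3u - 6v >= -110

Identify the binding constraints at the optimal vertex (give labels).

Corner points and z = -u + v:
  (127/3, 0) → z = -127/3
  (0, 127/12) → z = 127/12
  (0, 0) → z = 0

The minimum is at (127/3, 0). Substituting into each constraint, equality holds for (1) and (3); the remaining constraints have slack.

(1) and (3)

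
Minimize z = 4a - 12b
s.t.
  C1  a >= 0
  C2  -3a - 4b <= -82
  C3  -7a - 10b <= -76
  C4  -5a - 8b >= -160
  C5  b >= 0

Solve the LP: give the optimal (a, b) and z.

a = 4, b = 35/2, minimum z = -194

At the optimal vertex, -3a - 4b = -82 and -5a - 8b = -160.
Solving simultaneously gives a = 4, b = 35/2.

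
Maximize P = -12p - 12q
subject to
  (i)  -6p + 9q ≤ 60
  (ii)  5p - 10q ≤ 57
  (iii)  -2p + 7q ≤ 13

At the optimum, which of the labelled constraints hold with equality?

Vertices and P = -12p - 12q:
  (-371/5, -214/5) → P = 1404
  (-101/8, -7/4) → P = 345/2
  (529/15, 179/15) → P = -2832/5

The maximum is at (-371/5, -214/5). Substituting into each constraint, equality holds for (i) and (ii); the remaining constraints have slack.

(i) and (ii)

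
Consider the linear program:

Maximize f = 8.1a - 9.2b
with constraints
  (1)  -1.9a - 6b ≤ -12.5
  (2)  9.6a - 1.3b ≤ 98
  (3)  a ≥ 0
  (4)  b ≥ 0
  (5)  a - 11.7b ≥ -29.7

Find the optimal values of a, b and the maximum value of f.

a = 245/24, b = 0, maximum f = 1323/16

Feasible corners and f = 8.1a - 9.2b:
  (0, 25/12) → f = -115/6
  (125/19, 0) → f = 2025/38
  (245/24, 0) → f = 1323/16
  (9117/854, 19156/5551) → f = 6075497/111020
  (0, 33/13) → f = -1518/65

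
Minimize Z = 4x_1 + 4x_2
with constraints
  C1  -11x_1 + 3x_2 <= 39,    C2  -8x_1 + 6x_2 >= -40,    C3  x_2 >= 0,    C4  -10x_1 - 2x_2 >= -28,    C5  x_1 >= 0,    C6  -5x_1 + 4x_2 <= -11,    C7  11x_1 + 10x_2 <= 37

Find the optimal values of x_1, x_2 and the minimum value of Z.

x_1 = 11/5, x_2 = 0, minimum Z = 44/5

The optimum lies where x_2 = 0 and -5x_1 + 4x_2 = -11.
Solving simultaneously gives x_1 = 11/5, x_2 = 0.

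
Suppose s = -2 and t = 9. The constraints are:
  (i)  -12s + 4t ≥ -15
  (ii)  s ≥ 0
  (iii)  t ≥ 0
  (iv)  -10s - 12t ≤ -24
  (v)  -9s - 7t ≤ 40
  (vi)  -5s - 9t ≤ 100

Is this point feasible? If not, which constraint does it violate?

Constraint (ii): s = -2, which is not ≥ 0. All other constraints are satisfied.

not feasible — violates (ii)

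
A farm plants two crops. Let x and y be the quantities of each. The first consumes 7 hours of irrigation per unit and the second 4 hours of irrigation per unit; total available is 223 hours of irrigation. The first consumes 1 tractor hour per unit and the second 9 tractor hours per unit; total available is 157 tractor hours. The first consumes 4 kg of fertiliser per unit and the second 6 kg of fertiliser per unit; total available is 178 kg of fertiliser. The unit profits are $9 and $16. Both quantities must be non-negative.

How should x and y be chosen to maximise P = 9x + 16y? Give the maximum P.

The binding constraints are x + 9y = 157 and 4x + 6y = 178.
Solving simultaneously gives x = 22, y = 15.

x = 22, y = 15, maximum P = 438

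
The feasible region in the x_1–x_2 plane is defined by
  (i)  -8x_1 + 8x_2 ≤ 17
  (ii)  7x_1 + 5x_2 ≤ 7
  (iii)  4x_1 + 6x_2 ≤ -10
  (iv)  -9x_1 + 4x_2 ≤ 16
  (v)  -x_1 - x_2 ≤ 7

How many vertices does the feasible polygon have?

4

Pairwise boundary intersections that survive every other constraint:
  (46/11, -49/11)
  (21, -28)
  (-68/35, -13/35)
  (-44/13, -47/13)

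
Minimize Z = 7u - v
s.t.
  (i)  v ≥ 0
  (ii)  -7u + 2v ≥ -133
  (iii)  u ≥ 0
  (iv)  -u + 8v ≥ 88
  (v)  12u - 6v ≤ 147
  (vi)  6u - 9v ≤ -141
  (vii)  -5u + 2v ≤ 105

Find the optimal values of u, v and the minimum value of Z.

Vertices and Z = 7u - v:
  (29, 35) → Z = 168
  (119, 350) → Z = 483
  (0, 47/3) → Z = -47/3
  (0, 105/2) → Z = -105/2

u = 0, v = 105/2, minimum Z = -105/2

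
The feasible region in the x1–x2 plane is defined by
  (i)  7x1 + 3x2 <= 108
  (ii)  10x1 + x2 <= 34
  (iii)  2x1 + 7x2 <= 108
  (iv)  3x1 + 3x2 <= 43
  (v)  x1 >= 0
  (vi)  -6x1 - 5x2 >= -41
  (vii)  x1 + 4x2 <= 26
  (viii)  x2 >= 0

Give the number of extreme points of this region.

The feasible vertices (each the meet of two boundaries and inside every other half-plane) are:
  (129/44, 103/22)
  (17/5, 0)
  (0, 13/2)
  (0, 0)
  (34/19, 115/19)

5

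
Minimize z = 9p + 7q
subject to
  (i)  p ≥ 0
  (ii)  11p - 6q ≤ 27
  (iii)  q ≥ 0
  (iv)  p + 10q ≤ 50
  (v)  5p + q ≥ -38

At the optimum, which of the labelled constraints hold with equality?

Extreme points and z = 9p + 7q:
  (0, 0) → z = 0
  (0, 5) → z = 35
  (27/11, 0) → z = 243/11
  (285/58, 523/116) → z = 8791/116

The minimum is at (0, 0). Substituting into each constraint, equality holds for (i) and (iii); the remaining constraints have slack.

(i) and (iii)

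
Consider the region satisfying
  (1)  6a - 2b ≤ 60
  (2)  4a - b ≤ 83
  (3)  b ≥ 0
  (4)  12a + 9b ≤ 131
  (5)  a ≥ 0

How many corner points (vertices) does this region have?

Intersecting each pair of boundary lines and keeping only the points that satisfy every inequality leaves:
  (10, 0)
  (401/39, 11/13)
  (0, 0)
  (0, 131/9)

4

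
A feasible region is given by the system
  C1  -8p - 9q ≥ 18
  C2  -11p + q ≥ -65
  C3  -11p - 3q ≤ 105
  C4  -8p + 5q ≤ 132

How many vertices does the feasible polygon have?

The feasible vertices (each the meet of two boundaries and inside every other half-plane) are:
  (567/107, -718/107)
  (-639/56, 57/7)
  (45/22, -85/2)
  (-921/79, 612/79)

4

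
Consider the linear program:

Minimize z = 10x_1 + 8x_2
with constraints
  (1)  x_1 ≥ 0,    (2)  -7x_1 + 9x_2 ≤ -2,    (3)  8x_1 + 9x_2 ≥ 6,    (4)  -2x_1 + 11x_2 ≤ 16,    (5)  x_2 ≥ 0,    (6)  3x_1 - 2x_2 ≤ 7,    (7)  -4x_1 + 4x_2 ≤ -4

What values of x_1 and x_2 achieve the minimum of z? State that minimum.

Extreme points and z = 10x_1 + 8x_2:
  (109/29, 62/29) → z = 1586/29
  (3, 2) → z = 46
  (7/3, 0) → z = 70/3
  (1, 0) → z = 10

At the optimal vertex, x_2 = 0 and -4x_1 + 4x_2 = -4.
Solving simultaneously gives x_1 = 1, x_2 = 0.

x_1 = 1, x_2 = 0, minimum z = 10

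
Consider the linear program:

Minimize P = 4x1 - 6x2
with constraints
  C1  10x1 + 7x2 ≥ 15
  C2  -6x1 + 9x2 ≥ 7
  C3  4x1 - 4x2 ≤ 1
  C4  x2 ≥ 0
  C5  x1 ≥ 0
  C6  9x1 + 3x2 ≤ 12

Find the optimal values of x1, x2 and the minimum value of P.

Vertices and P = 4x1 - 6x2:
  (43/66, 40/33) → P = -14/3
  (0, 15/7) → P = -90/7
  (29/33, 15/11) → P = -14/3
  (0, 4) → P = -24

The optimum lies where x1 = 0 and 9x1 + 3x2 = 12.
Solving simultaneously gives x1 = 0, x2 = 4.

x1 = 0, x2 = 4, minimum P = -24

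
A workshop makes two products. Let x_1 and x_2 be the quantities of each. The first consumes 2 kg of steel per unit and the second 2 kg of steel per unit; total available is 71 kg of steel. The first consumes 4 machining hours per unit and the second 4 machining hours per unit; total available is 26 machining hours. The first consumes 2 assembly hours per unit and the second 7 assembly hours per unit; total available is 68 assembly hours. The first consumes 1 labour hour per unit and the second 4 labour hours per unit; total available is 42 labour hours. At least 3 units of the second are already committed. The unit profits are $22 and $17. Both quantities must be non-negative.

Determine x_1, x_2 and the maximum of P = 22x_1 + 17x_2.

Feasible corners and P = 22x_1 + 17x_2:
  (0, 13/2) → P = 221/2
  (0, 3) → P = 51
  (7/2, 3) → P = 128

The optimum lies where 4x_1 + 4x_2 = 26 and x_2 = 3.
Solving simultaneously gives x_1 = 7/2, x_2 = 3.

x_1 = 7/2, x_2 = 3, maximum P = 128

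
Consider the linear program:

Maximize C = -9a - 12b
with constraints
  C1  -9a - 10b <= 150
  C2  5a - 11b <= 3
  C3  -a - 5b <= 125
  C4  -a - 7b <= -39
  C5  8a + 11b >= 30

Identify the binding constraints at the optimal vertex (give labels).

C1 and C5

Feasible corners and C = -9a - 12b:
  (-1950/19, 1470/19) → C = -90/19
  (225/23, 96/23) → C = -3177/23
  (-73/15, 94/15) → C = -157/5
The feasible region is unbounded (it extends along (-10, 9), (11, 5)), but C strictly decreases along every unbounded feasible direction, so there is no improving ray and the maximum is attained at a vertex.

The maximum is at (-1950/19, 1470/19). Substituting into each constraint, equality holds for C1 and C5; the remaining constraints have slack.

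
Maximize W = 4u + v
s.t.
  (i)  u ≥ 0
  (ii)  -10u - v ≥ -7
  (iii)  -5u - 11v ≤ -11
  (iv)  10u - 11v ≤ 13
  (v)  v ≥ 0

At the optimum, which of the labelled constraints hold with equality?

Vertices and W = 4u + v:
  (0, 7) → W = 7
  (0, 1) → W = 1
  (22/35, 5/7) → W = 113/35

The maximum is at (0, 7). Substituting into each constraint, equality holds for (i) and (ii); the remaining constraints have slack.

(i) and (ii)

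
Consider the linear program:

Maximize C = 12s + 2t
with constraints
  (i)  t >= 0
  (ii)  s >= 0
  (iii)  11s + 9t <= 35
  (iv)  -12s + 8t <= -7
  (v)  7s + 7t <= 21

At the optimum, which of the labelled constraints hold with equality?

(i) and (v)

Vertices and C = 12s + 2t:
  (7/12, 0) → C = 7
  (3, 0) → C = 36
  (31/20, 29/20) → C = 43/2

The maximum is at (3, 0). Substituting into each constraint, equality holds for (i) and (v); the remaining constraints have slack.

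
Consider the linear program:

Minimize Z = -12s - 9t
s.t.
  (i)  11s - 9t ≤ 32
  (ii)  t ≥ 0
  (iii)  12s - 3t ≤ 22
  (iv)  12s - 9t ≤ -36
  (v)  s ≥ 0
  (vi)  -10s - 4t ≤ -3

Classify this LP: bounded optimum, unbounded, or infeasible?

unbounded

From the feasible point (17/4, 29/3), moving in the direction (0, 1) keeps every constraint satisfied while Z decreases without bound.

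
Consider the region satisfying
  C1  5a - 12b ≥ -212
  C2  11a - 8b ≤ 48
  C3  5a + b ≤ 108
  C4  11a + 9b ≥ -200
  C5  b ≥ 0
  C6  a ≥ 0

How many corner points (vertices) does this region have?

5

Of the 15 pairwise boundary intersections, those satisfying every inequality are:
  (1084/65, 320/13)
  (0, 53/3)
  (304/17, 316/17)
  (48/11, 0)
  (0, 0)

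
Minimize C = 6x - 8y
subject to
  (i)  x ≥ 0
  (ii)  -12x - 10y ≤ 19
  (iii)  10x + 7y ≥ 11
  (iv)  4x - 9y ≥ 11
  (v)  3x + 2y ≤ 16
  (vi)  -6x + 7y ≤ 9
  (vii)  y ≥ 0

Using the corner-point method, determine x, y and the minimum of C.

Corner points and C = 6x - 8y:
  (166/35, 31/35) → C = 748/35
  (11/4, 0) → C = 33/2
  (16/3, 0) → C = 32

The binding constraints are 4x - 9y = 11 and y = 0.
Solving simultaneously gives x = 11/4, y = 0.

x = 11/4, y = 0, minimum C = 33/2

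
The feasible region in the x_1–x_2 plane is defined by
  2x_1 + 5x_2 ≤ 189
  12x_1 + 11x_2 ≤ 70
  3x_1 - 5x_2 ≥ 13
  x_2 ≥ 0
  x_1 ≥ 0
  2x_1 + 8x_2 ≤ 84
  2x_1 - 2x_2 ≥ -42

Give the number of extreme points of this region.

The feasible vertices (each the meet of two boundaries and inside every other half-plane) are:
  (493/93, 18/31)
  (35/6, 0)
  (13/3, 0)

3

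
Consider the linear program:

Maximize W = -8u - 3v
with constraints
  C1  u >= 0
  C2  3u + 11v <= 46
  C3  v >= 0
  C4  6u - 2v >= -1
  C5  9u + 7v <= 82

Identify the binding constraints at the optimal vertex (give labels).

C1 and C3

Vertices and W = -8u - 3v:
  (0, 0) → W = 0
  (0, 1/2) → W = -3/2
  (9/8, 31/8) → W = -165/8
  (290/39, 28/13) → W = -2572/39
  (82/9, 0) → W = -656/9

The maximum is at (0, 0). Substituting into each constraint, equality holds for C1 and C3; the remaining constraints have slack.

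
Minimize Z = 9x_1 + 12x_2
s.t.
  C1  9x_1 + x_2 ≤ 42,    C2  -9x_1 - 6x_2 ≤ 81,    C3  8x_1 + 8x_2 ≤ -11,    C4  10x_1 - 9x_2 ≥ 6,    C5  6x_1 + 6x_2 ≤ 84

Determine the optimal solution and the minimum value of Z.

x_1 = 37/5, x_2 = -123/5, minimum Z = -1143/5

Vertices and Z = 9x_1 + 12x_2:
  (37/5, -123/5) → Z = -1143/5
  (347/64, -435/64) → Z = -2097/64
  (-231/47, -288/47) → Z = -5535/47
  (-51/152, -79/76) → Z = -2355/152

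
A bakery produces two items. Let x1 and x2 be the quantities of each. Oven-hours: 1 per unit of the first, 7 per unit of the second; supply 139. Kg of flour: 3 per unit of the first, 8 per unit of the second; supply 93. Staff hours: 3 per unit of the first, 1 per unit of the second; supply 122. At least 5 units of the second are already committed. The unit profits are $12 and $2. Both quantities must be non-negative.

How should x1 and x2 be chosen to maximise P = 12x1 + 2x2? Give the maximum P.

Vertices and P = 12x1 + 2x2:
  (0, 93/8) → P = 93/4
  (0, 5) → P = 10
  (53/3, 5) → P = 222

The optimum lies where 3x1 + 8x2 = 93 and x2 = 5.
Solving simultaneously gives x1 = 53/3, x2 = 5.

x1 = 53/3, x2 = 5, maximum P = 222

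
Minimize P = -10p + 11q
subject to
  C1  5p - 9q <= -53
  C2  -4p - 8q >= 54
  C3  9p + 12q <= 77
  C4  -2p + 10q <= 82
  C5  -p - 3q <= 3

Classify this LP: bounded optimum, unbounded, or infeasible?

The boundaries 5p - 9q = -53 and -4p - 8q = 54 meet at (-455/38, -29/38), but that point violates -p - 3q ≤ 3. Every candidate vertex is excluded by some other constraint, so the feasible region is empty.

infeasible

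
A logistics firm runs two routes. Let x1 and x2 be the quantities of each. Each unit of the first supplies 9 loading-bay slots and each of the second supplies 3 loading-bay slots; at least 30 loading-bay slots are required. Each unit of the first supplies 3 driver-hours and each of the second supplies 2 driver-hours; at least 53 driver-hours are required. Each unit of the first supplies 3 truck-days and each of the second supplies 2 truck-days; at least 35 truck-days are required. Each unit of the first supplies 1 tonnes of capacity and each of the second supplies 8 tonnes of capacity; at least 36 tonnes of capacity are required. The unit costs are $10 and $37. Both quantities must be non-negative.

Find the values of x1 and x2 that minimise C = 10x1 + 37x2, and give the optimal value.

Feasible corners and C = 10x1 + 37x2:
  (0, 53/2) → C = 1961/2
  (36, 0) → C = 360
  (16, 5/2) → C = 505/2
The feasible region is unbounded (it extends along (0, 1), (1, 0)), but C strictly increases along every unbounded feasible direction, so there is no improving ray and the minimum is attained at a vertex.

The optimum lies where 3x1 + 2x2 = 53 and x1 + 8x2 = 36.
Solving simultaneously gives x1 = 16, x2 = 5/2.

x1 = 16, x2 = 5/2, minimum C = 505/2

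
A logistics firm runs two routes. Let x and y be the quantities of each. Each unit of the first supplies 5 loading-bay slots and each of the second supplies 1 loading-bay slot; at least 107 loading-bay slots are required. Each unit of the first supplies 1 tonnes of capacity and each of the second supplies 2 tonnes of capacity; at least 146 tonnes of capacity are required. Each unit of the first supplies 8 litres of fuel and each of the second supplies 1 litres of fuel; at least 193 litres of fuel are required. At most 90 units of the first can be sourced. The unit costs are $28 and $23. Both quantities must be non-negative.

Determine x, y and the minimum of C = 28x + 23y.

x = 16, y = 65, minimum C = 1943

Vertices and C = 28x + 23y:
  (0, 193) → C = 4439
  (16, 65) → C = 1943
  (90, 28) → C = 3164
The feasible region is unbounded (it extends along (0, 1)), but C strictly increases along every unbounded feasible direction, so there is no improving ray and the minimum is attained at a vertex.

At the optimal vertex, x + 2y = 146 and 8x + y = 193.
Solving simultaneously gives x = 16, y = 65.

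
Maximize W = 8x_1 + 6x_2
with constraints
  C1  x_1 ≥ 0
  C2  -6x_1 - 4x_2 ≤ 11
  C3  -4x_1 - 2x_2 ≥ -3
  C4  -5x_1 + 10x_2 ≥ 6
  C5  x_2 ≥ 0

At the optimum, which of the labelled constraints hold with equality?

Extreme points and W = 8x_1 + 6x_2:
  (0, 3/2) → W = 9
  (0, 3/5) → W = 18/5
  (9/25, 39/50) → W = 189/25

The maximum is at (0, 3/2). Substituting into each constraint, equality holds for C1 and C3; the remaining constraints have slack.

C1 and C3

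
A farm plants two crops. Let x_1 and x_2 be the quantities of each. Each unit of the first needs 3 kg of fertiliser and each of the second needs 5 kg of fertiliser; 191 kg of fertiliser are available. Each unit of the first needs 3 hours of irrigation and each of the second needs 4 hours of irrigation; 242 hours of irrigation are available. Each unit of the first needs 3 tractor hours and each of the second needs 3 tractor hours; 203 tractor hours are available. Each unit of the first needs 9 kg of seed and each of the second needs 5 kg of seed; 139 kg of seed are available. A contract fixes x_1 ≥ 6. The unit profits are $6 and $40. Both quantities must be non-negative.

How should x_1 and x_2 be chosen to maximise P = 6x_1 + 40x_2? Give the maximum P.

x_1 = 6, x_2 = 17, maximum P = 716

Extreme points and P = 6x_1 + 40x_2:
  (139/9, 0) → P = 278/3
  (6, 0) → P = 36
  (6, 17) → P = 716

The optimum lies where 9x_1 + 5x_2 = 139 and x_1 = 6.
Solving simultaneously gives x_1 = 6, x_2 = 17.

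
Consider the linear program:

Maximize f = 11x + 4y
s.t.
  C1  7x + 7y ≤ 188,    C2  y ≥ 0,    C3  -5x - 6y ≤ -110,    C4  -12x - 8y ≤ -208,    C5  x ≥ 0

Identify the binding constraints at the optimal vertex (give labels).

Extreme points and f = 11x + 4y:
  (188/7, 0) → f = 2068/7
  (0, 188/7) → f = 752/7
  (22, 0) → f = 242
  (23/2, 35/4) → f = 323/2
  (0, 26) → f = 104

The maximum is at (188/7, 0). Substituting into each constraint, equality holds for C1 and C2; the remaining constraints have slack.

C1 and C2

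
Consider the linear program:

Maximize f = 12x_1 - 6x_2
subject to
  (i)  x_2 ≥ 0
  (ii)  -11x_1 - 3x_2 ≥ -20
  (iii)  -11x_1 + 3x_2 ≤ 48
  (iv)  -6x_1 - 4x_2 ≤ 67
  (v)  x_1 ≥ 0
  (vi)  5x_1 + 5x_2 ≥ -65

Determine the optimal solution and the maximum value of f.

Extreme points and f = 12x_1 - 6x_2:
  (20/11, 0) → f = 240/11
  (0, 0) → f = 0
  (0, 20/3) → f = -40

x_1 = 20/11, x_2 = 0, maximum f = 240/11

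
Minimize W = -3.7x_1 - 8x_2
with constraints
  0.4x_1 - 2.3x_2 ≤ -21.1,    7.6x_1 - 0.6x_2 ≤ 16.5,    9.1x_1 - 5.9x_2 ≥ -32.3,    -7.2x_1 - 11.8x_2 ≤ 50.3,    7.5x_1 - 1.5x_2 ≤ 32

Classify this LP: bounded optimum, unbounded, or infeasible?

Extreme points and W = -3.7x_1 - 8x_2:
  (5061/1724, 4174/431) → W = -1522937/17240
  (5020/1857, 17909/1857) → W = -161846/1857
  (11673/3938, 39563/3938) → W = -3596941/39380
The feasible region has finitely many vertices and no improving ray; the minimum is -3596941/39380 at (11673/3938, 39563/3938).

bounded optimum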